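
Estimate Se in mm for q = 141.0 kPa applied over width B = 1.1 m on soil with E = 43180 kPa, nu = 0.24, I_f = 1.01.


Using Se = q * B * (1 - nu^2) * I_f / E
1 - nu^2 = 1 - 0.24^2 = 0.9424
Se = 141.0 * 1.1 * 0.9424 * 1.01 / 43180
Se = 0.003419 m
Convert to mm: Se = 0.003419 * 1000 = 3.419 mm


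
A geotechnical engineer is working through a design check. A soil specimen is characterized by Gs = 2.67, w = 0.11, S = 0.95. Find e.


Result: 0.3092

Derivation:
Using the relation e = Gs * w / S
e = 2.67 * 0.11 / 0.95
e = 0.3092


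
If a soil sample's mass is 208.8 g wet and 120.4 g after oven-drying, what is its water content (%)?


Using w = (m_wet - m_dry) / m_dry * 100
m_wet - m_dry = 208.8 - 120.4 = 88.4 g
w = 88.4 / 120.4 * 100
w = 73.42 %


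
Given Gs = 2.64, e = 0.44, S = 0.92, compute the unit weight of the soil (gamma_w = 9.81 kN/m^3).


Result: 20.743 kN/m^3

Derivation:
Using gamma = gamma_w * (Gs + S*e) / (1 + e)
Numerator: Gs + S*e = 2.64 + 0.92*0.44 = 3.0448
Denominator: 1 + e = 1 + 0.44 = 1.44
gamma = 9.81 * 3.0448 / 1.44
gamma = 20.743 kN/m^3


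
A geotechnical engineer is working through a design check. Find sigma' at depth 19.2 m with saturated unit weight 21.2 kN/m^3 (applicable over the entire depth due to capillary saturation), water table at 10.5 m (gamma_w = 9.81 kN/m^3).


Total stress = gamma_sat * depth
sigma = 21.2 * 19.2 = 407.04 kPa
Pore water pressure u = gamma_w * (depth - d_wt)
u = 9.81 * (19.2 - 10.5) = 85.347 kPa
Effective stress = sigma - u
sigma' = 407.04 - 85.347 = 321.69 kPa


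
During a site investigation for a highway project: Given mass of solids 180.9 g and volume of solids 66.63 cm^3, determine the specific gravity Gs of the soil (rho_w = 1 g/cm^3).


Using Gs = m_s / (V_s * rho_w)
Since rho_w = 1 g/cm^3:
Gs = 180.9 / 66.63
Gs = 2.715


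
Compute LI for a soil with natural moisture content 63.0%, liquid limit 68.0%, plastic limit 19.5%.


First compute the plasticity index:
PI = LL - PL = 68.0 - 19.5 = 48.5
Then compute the liquidity index:
LI = (w - PL) / PI
LI = (63.0 - 19.5) / 48.5
LI = 0.897


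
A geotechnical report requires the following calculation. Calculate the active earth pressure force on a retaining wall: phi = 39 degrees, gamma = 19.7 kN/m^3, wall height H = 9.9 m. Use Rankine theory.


Result: 219.63 kN/m

Derivation:
Compute active earth pressure coefficient:
Ka = tan^2(45 - phi/2) = tan^2(25.5) = 0.227506
Compute active force:
Pa = 0.5 * Ka * gamma * H^2
Pa = 0.5 * 0.227506 * 19.7 * 9.9^2
Pa = 219.63 kN/m


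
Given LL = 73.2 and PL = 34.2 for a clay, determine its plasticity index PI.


Using PI = LL - PL
PI = 73.2 - 34.2
PI = 39.0


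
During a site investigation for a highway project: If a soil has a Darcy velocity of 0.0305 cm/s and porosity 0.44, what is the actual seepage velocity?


Using v_s = v_d / n
v_s = 0.0305 / 0.44
v_s = 0.06932 cm/s


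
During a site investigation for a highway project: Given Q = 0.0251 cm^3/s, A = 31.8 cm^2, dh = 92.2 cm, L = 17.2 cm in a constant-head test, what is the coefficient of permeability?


Compute hydraulic gradient:
i = dh / L = 92.2 / 17.2 = 5.36047
Then apply Darcy's law:
k = Q / (A * i)
k = 0.0251 / (31.8 * 5.36047)
k = 0.0251 / 170.463
k = 0.000147 cm/s


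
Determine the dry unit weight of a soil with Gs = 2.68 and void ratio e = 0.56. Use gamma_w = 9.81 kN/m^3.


Result: 16.853 kN/m^3

Derivation:
Using gamma_d = Gs * gamma_w / (1 + e)
gamma_d = 2.68 * 9.81 / (1 + 0.56)
gamma_d = 2.68 * 9.81 / 1.56
gamma_d = 16.853 kN/m^3


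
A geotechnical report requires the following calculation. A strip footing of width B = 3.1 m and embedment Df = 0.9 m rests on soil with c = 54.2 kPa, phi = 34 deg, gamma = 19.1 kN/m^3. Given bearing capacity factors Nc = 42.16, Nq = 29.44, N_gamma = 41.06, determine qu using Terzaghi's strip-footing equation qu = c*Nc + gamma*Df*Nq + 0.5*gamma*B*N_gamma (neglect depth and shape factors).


Result: 4006.73 kPa

Derivation:
Compute qu = c*Nc + gamma*Df*Nq + 0.5*gamma*B*N_gamma
Term 1: 54.2 * 42.16 = 2285.072
Term 2: 19.1 * 0.9 * 29.44 = 506.0736
Term 3: 0.5 * 19.1 * 3.1 * 41.06 = 1215.5813
qu = 2285.072 + 506.0736 + 1215.5813
qu = 4006.73 kPa


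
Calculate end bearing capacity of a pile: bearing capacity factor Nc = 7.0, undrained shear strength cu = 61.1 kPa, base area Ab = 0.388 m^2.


Using Qb = Nc * cu * Ab
Qb = 7.0 * 61.1 * 0.388
Qb = 165.95 kN


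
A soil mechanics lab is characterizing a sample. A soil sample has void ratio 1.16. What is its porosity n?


Result: 0.537

Derivation:
Using the relation n = e / (1 + e)
n = 1.16 / (1 + 1.16)
n = 1.16 / 2.16
n = 0.537


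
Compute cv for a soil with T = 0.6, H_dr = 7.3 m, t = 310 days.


Using cv = T * H_dr^2 / t
H_dr^2 = 7.3^2 = 53.29
cv = 0.6 * 53.29 / 310
cv = 0.10314 m^2/day


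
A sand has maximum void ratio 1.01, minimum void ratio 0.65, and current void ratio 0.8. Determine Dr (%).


Result: 58.33 %

Derivation:
Using Dr = (e_max - e) / (e_max - e_min) * 100
e_max - e = 1.01 - 0.8 = 0.21
e_max - e_min = 1.01 - 0.65 = 0.36
Dr = 0.21 / 0.36 * 100
Dr = 58.33 %


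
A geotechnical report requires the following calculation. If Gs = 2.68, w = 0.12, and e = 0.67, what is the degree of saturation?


Using S = Gs * w / e
S = 2.68 * 0.12 / 0.67
S = 0.48


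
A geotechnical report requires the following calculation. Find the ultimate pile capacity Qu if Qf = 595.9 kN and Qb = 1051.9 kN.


Using Qu = Qf + Qb
Qu = 595.9 + 1051.9
Qu = 1647.8 kN


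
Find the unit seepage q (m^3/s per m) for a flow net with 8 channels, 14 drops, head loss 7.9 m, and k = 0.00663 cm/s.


Result: 0.0002993 m^3/s per m

Derivation:
Convert k to m/s for unit consistency with H:
k = 0.00663 cm/s = 0.00663 / 100 m/s = 6.63e-05 m/s
Using q = k * H * Nf / Nd
Nf / Nd = 8 / 14 = 0.5714
q = 6.63e-05 * 7.9 * 0.5714
q = 0.0002993 m^3/s per m


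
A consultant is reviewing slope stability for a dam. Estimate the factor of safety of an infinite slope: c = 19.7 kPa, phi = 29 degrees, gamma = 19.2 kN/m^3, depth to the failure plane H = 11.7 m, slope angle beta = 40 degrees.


Using Fs = c / (gamma*H*sin(beta)*cos(beta)) + tan(phi)/tan(beta)
Cohesion contribution = 19.7 / (19.2*11.7*sin(40)*cos(40))
Cohesion contribution = 0.178097
Friction contribution = tan(29)/tan(40) = 0.6606
Fs = 0.178097 + 0.6606
Fs = 0.839


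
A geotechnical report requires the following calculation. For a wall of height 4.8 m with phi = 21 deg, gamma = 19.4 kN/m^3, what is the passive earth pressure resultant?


Result: 473.14 kN/m

Derivation:
Compute passive earth pressure coefficient:
Kp = tan^2(45 + phi/2) = tan^2(55.5) = 2.117051
Compute passive force:
Pp = 0.5 * Kp * gamma * H^2
Pp = 0.5 * 2.117051 * 19.4 * 4.8^2
Pp = 473.14 kN/m


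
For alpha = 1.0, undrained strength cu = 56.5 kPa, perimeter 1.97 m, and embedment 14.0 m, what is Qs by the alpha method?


Using Qs = alpha * cu * perimeter * L
Qs = 1.0 * 56.5 * 1.97 * 14.0
Qs = 1558.27 kN


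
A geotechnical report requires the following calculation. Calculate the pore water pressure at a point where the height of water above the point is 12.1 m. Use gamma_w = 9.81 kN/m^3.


Result: 118.7 kPa

Derivation:
Using u = gamma_w * h_w
u = 9.81 * 12.1
u = 118.7 kPa


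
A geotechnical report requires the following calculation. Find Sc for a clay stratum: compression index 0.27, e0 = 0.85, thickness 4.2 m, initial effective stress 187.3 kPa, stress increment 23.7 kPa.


Result: 0.0317 m

Derivation:
Using Sc = Cc * H / (1 + e0) * log10((sigma0 + delta_sigma) / sigma0)
Stress ratio = (187.3 + 23.7) / 187.3 = 1.12653
log10(1.12653) = 0.0517447
Cc * H / (1 + e0) = 0.27 * 4.2 / (1 + 0.85) = 0.612973
Sc = 0.612973 * 0.0517447
Sc = 0.0317 m


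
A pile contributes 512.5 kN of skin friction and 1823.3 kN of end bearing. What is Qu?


Using Qu = Qf + Qb
Qu = 512.5 + 1823.3
Qu = 2335.8 kN


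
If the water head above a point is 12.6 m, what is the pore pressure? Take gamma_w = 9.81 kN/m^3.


Using u = gamma_w * h_w
u = 9.81 * 12.6
u = 123.61 kPa


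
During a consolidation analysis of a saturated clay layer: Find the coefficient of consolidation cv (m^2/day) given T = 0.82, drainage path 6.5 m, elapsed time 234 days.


Using cv = T * H_dr^2 / t
H_dr^2 = 6.5^2 = 42.25
cv = 0.82 * 42.25 / 234
cv = 0.14806 m^2/day


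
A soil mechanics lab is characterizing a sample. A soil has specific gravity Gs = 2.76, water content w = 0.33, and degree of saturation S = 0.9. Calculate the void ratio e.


Using the relation e = Gs * w / S
e = 2.76 * 0.33 / 0.9
e = 1.012


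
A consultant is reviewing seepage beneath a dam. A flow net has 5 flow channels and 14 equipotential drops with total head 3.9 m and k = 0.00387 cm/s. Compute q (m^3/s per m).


Convert k to m/s for unit consistency with H:
k = 0.00387 cm/s = 0.00387 / 100 m/s = 3.87e-05 m/s
Using q = k * H * Nf / Nd
Nf / Nd = 5 / 14 = 0.3571
q = 3.87e-05 * 3.9 * 0.3571
q = 5.39e-05 m^3/s per m


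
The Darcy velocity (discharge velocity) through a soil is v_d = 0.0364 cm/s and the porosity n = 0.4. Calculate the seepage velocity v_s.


Result: 0.091 cm/s

Derivation:
Using v_s = v_d / n
v_s = 0.0364 / 0.4
v_s = 0.091 cm/s


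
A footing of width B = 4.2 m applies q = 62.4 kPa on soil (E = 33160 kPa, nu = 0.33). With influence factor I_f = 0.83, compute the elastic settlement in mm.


Using Se = q * B * (1 - nu^2) * I_f / E
1 - nu^2 = 1 - 0.33^2 = 0.8911
Se = 62.4 * 4.2 * 0.8911 * 0.83 / 33160
Se = 0.005846 m
Convert to mm: Se = 0.005846 * 1000 = 5.846 mm


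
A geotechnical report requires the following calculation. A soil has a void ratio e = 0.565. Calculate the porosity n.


Using the relation n = e / (1 + e)
n = 0.565 / (1 + 0.565)
n = 0.565 / 1.565
n = 0.361


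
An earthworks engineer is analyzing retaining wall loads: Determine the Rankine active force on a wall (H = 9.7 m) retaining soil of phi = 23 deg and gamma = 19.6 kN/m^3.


Compute active earth pressure coefficient:
Ka = tan^2(45 - phi/2) = tan^2(33.5) = 0.438092
Compute active force:
Pa = 0.5 * Ka * gamma * H^2
Pa = 0.5 * 0.438092 * 19.6 * 9.7^2
Pa = 403.96 kN/m


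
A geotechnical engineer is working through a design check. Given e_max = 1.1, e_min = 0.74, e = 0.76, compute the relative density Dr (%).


Using Dr = (e_max - e) / (e_max - e_min) * 100
e_max - e = 1.1 - 0.76 = 0.34
e_max - e_min = 1.1 - 0.74 = 0.36
Dr = 0.34 / 0.36 * 100
Dr = 94.44 %


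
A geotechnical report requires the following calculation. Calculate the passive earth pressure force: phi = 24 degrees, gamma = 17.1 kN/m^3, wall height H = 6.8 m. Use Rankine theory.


Compute passive earth pressure coefficient:
Kp = tan^2(45 + phi/2) = tan^2(57.0) = 2.371184
Compute passive force:
Pp = 0.5 * Kp * gamma * H^2
Pp = 0.5 * 2.371184 * 17.1 * 6.8^2
Pp = 937.45 kN/m


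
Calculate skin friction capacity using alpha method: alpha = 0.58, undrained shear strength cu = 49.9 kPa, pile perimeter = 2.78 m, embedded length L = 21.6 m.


Result: 1737.91 kN

Derivation:
Using Qs = alpha * cu * perimeter * L
Qs = 0.58 * 49.9 * 2.78 * 21.6
Qs = 1737.91 kN


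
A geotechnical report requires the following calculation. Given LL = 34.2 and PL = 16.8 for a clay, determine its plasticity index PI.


Using PI = LL - PL
PI = 34.2 - 16.8
PI = 17.4


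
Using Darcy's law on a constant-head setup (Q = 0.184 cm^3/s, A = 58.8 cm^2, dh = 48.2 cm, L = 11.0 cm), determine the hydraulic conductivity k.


Compute hydraulic gradient:
i = dh / L = 48.2 / 11.0 = 4.38182
Then apply Darcy's law:
k = Q / (A * i)
k = 0.184 / (58.8 * 4.38182)
k = 0.184 / 257.651
k = 0.000714 cm/s


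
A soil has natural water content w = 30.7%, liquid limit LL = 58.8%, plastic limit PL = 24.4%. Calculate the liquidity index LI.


Result: 0.183

Derivation:
First compute the plasticity index:
PI = LL - PL = 58.8 - 24.4 = 34.4
Then compute the liquidity index:
LI = (w - PL) / PI
LI = (30.7 - 24.4) / 34.4
LI = 0.183


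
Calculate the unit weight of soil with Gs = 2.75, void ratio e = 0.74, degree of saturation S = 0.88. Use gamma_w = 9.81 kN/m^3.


Result: 19.176 kN/m^3

Derivation:
Using gamma = gamma_w * (Gs + S*e) / (1 + e)
Numerator: Gs + S*e = 2.75 + 0.88*0.74 = 3.4012
Denominator: 1 + e = 1 + 0.74 = 1.74
gamma = 9.81 * 3.4012 / 1.74
gamma = 19.176 kN/m^3


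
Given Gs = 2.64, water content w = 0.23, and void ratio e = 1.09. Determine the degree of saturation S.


Using S = Gs * w / e
S = 2.64 * 0.23 / 1.09
S = 0.5571


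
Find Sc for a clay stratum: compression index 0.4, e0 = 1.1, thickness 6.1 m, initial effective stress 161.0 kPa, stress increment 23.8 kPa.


Result: 0.0696 m

Derivation:
Using Sc = Cc * H / (1 + e0) * log10((sigma0 + delta_sigma) / sigma0)
Stress ratio = (161.0 + 23.8) / 161.0 = 1.14783
log10(1.14783) = 0.0598761
Cc * H / (1 + e0) = 0.4 * 6.1 / (1 + 1.1) = 1.1619
Sc = 1.1619 * 0.0598761
Sc = 0.0696 m


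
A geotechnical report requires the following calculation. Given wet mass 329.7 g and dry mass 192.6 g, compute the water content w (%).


Result: 71.18 %

Derivation:
Using w = (m_wet - m_dry) / m_dry * 100
m_wet - m_dry = 329.7 - 192.6 = 137.1 g
w = 137.1 / 192.6 * 100
w = 71.18 %


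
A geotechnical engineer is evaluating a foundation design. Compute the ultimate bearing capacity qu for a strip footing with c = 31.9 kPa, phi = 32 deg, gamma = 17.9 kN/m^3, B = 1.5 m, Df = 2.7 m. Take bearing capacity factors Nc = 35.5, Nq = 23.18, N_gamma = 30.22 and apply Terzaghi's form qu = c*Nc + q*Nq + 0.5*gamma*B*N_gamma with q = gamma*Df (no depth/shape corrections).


Result: 2658.44 kPa

Derivation:
Compute qu = c*Nc + gamma*Df*Nq + 0.5*gamma*B*N_gamma
Term 1: 31.9 * 35.5 = 1132.45
Term 2: 17.9 * 2.7 * 23.18 = 1120.2894
Term 3: 0.5 * 17.9 * 1.5 * 30.22 = 405.7035
qu = 1132.45 + 1120.2894 + 405.7035
qu = 2658.44 kPa


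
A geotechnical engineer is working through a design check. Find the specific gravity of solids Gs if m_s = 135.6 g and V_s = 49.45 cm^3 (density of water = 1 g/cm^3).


Using Gs = m_s / (V_s * rho_w)
Since rho_w = 1 g/cm^3:
Gs = 135.6 / 49.45
Gs = 2.742


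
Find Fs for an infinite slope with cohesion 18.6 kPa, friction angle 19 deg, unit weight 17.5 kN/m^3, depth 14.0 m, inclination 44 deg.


Using Fs = c / (gamma*H*sin(beta)*cos(beta)) + tan(phi)/tan(beta)
Cohesion contribution = 18.6 / (17.5*14.0*sin(44)*cos(44))
Cohesion contribution = 0.151929
Friction contribution = tan(19)/tan(44) = 0.356562
Fs = 0.151929 + 0.356562
Fs = 0.508


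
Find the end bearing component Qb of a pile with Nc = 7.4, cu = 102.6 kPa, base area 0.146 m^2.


Result: 110.85 kN

Derivation:
Using Qb = Nc * cu * Ab
Qb = 7.4 * 102.6 * 0.146
Qb = 110.85 kN


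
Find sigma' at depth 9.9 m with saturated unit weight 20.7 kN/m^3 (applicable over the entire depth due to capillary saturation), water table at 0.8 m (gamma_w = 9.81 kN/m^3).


Total stress = gamma_sat * depth
sigma = 20.7 * 9.9 = 204.93 kPa
Pore water pressure u = gamma_w * (depth - d_wt)
u = 9.81 * (9.9 - 0.8) = 89.271 kPa
Effective stress = sigma - u
sigma' = 204.93 - 89.271 = 115.66 kPa


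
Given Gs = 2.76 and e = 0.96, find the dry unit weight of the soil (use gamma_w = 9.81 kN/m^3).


Using gamma_d = Gs * gamma_w / (1 + e)
gamma_d = 2.76 * 9.81 / (1 + 0.96)
gamma_d = 2.76 * 9.81 / 1.96
gamma_d = 13.814 kN/m^3


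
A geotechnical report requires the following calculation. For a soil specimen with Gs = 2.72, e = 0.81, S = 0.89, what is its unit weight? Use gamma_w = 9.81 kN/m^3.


Using gamma = gamma_w * (Gs + S*e) / (1 + e)
Numerator: Gs + S*e = 2.72 + 0.89*0.81 = 3.4409
Denominator: 1 + e = 1 + 0.81 = 1.81
gamma = 9.81 * 3.4409 / 1.81
gamma = 18.649 kN/m^3


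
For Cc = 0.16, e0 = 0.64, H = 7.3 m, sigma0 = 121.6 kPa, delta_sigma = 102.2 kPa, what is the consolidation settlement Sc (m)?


Using Sc = Cc * H / (1 + e0) * log10((sigma0 + delta_sigma) / sigma0)
Stress ratio = (121.6 + 102.2) / 121.6 = 1.84046
log10(1.84046) = 0.264927
Cc * H / (1 + e0) = 0.16 * 7.3 / (1 + 0.64) = 0.712195
Sc = 0.712195 * 0.264927
Sc = 0.1887 m


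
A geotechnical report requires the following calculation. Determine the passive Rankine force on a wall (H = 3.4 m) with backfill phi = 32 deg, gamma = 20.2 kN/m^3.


Compute passive earth pressure coefficient:
Kp = tan^2(45 + phi/2) = tan^2(61.0) = 3.254588
Compute passive force:
Pp = 0.5 * Kp * gamma * H^2
Pp = 0.5 * 3.254588 * 20.2 * 3.4^2
Pp = 379.99 kN/m


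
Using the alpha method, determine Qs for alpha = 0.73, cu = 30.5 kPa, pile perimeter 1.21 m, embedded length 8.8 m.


Using Qs = alpha * cu * perimeter * L
Qs = 0.73 * 30.5 * 1.21 * 8.8
Qs = 237.08 kN


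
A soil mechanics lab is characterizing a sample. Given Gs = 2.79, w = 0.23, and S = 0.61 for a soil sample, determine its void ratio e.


Result: 1.052

Derivation:
Using the relation e = Gs * w / S
e = 2.79 * 0.23 / 0.61
e = 1.052


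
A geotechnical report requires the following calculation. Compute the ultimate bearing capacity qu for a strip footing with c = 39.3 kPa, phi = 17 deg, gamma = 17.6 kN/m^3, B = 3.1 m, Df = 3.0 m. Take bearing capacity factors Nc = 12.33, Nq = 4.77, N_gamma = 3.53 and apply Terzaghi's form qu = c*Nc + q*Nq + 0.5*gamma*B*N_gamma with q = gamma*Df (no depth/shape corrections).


Result: 832.72 kPa

Derivation:
Compute qu = c*Nc + gamma*Df*Nq + 0.5*gamma*B*N_gamma
Term 1: 39.3 * 12.33 = 484.569
Term 2: 17.6 * 3.0 * 4.77 = 251.856
Term 3: 0.5 * 17.6 * 3.1 * 3.53 = 96.2984
qu = 484.569 + 251.856 + 96.2984
qu = 832.72 kPa


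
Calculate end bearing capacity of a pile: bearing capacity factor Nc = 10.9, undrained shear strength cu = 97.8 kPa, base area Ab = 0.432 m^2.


Using Qb = Nc * cu * Ab
Qb = 10.9 * 97.8 * 0.432
Qb = 460.52 kN


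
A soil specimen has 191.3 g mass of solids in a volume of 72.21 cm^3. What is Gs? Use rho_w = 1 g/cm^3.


Using Gs = m_s / (V_s * rho_w)
Since rho_w = 1 g/cm^3:
Gs = 191.3 / 72.21
Gs = 2.649


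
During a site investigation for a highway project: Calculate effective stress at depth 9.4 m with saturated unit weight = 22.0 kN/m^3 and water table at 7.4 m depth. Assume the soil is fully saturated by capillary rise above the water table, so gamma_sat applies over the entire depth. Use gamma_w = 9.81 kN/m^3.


Total stress = gamma_sat * depth
sigma = 22.0 * 9.4 = 206.8 kPa
Pore water pressure u = gamma_w * (depth - d_wt)
u = 9.81 * (9.4 - 7.4) = 19.62 kPa
Effective stress = sigma - u
sigma' = 206.8 - 19.62 = 187.18 kPa


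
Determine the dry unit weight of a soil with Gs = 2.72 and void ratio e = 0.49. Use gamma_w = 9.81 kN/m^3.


Result: 17.908 kN/m^3

Derivation:
Using gamma_d = Gs * gamma_w / (1 + e)
gamma_d = 2.72 * 9.81 / (1 + 0.49)
gamma_d = 2.72 * 9.81 / 1.49
gamma_d = 17.908 kN/m^3


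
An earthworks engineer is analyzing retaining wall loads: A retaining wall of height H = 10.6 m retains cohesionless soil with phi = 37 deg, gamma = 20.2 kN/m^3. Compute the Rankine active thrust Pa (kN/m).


Compute active earth pressure coefficient:
Ka = tan^2(45 - phi/2) = tan^2(26.5) = 0.248584
Compute active force:
Pa = 0.5 * Ka * gamma * H^2
Pa = 0.5 * 0.248584 * 20.2 * 10.6^2
Pa = 282.1 kN/m


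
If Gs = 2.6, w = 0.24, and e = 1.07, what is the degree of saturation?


Using S = Gs * w / e
S = 2.6 * 0.24 / 1.07
S = 0.5832


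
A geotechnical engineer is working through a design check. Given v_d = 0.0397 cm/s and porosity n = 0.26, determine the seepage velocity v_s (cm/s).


Result: 0.15269 cm/s

Derivation:
Using v_s = v_d / n
v_s = 0.0397 / 0.26
v_s = 0.15269 cm/s


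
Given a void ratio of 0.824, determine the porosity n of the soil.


Using the relation n = e / (1 + e)
n = 0.824 / (1 + 0.824)
n = 0.824 / 1.824
n = 0.4518


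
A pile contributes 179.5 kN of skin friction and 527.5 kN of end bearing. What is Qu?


Result: 707.0 kN

Derivation:
Using Qu = Qf + Qb
Qu = 179.5 + 527.5
Qu = 707.0 kN


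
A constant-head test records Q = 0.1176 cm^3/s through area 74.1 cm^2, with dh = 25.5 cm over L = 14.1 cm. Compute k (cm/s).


Result: 0.000878 cm/s

Derivation:
Compute hydraulic gradient:
i = dh / L = 25.5 / 14.1 = 1.80851
Then apply Darcy's law:
k = Q / (A * i)
k = 0.1176 / (74.1 * 1.80851)
k = 0.1176 / 134.011
k = 0.000878 cm/s


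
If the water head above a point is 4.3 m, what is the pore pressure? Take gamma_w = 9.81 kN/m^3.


Result: 42.18 kPa

Derivation:
Using u = gamma_w * h_w
u = 9.81 * 4.3
u = 42.18 kPa


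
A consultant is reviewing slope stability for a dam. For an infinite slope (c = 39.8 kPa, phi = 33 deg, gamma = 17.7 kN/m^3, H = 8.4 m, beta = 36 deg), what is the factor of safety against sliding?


Using Fs = c / (gamma*H*sin(beta)*cos(beta)) + tan(phi)/tan(beta)
Cohesion contribution = 39.8 / (17.7*8.4*sin(36)*cos(36))
Cohesion contribution = 0.56293
Friction contribution = tan(33)/tan(36) = 0.893833
Fs = 0.56293 + 0.893833
Fs = 1.457


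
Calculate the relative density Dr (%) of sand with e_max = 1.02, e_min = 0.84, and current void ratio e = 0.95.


Using Dr = (e_max - e) / (e_max - e_min) * 100
e_max - e = 1.02 - 0.95 = 0.07
e_max - e_min = 1.02 - 0.84 = 0.18
Dr = 0.07 / 0.18 * 100
Dr = 38.89 %


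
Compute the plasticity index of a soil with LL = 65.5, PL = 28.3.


Using PI = LL - PL
PI = 65.5 - 28.3
PI = 37.2


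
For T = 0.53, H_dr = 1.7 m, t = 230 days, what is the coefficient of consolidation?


Using cv = T * H_dr^2 / t
H_dr^2 = 1.7^2 = 2.89
cv = 0.53 * 2.89 / 230
cv = 0.00666 m^2/day


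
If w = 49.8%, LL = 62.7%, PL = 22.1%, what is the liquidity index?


First compute the plasticity index:
PI = LL - PL = 62.7 - 22.1 = 40.6
Then compute the liquidity index:
LI = (w - PL) / PI
LI = (49.8 - 22.1) / 40.6
LI = 0.682


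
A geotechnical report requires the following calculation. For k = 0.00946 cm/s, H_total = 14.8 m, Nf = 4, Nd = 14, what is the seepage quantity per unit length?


Convert k to m/s for unit consistency with H:
k = 0.00946 cm/s = 0.00946 / 100 m/s = 9.46e-05 m/s
Using q = k * H * Nf / Nd
Nf / Nd = 4 / 14 = 0.2857
q = 9.46e-05 * 14.8 * 0.2857
q = 0.0004 m^3/s per m


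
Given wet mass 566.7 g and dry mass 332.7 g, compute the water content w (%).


Result: 70.33 %

Derivation:
Using w = (m_wet - m_dry) / m_dry * 100
m_wet - m_dry = 566.7 - 332.7 = 234.0 g
w = 234.0 / 332.7 * 100
w = 70.33 %


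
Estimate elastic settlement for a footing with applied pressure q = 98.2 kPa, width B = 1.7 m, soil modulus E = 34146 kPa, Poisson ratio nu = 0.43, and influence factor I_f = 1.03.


Using Se = q * B * (1 - nu^2) * I_f / E
1 - nu^2 = 1 - 0.43^2 = 0.8151
Se = 98.2 * 1.7 * 0.8151 * 1.03 / 34146
Se = 0.004105 m
Convert to mm: Se = 0.004105 * 1000 = 4.105 mm


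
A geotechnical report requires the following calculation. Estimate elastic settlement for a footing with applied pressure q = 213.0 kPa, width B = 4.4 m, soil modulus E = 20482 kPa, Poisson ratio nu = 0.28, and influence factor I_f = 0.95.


Result: 40.061 mm

Derivation:
Using Se = q * B * (1 - nu^2) * I_f / E
1 - nu^2 = 1 - 0.28^2 = 0.9216
Se = 213.0 * 4.4 * 0.9216 * 0.95 / 20482
Se = 0.040061 m
Convert to mm: Se = 0.040061 * 1000 = 40.061 mm


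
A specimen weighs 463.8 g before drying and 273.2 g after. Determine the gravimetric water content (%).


Using w = (m_wet - m_dry) / m_dry * 100
m_wet - m_dry = 463.8 - 273.2 = 190.6 g
w = 190.6 / 273.2 * 100
w = 69.77 %


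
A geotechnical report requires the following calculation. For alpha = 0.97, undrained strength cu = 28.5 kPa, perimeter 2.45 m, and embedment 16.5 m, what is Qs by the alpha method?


Result: 1117.55 kN

Derivation:
Using Qs = alpha * cu * perimeter * L
Qs = 0.97 * 28.5 * 2.45 * 16.5
Qs = 1117.55 kN


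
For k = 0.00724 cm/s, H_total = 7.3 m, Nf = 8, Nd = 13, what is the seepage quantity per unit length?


Result: 0.0003252 m^3/s per m

Derivation:
Convert k to m/s for unit consistency with H:
k = 0.00724 cm/s = 0.00724 / 100 m/s = 7.24e-05 m/s
Using q = k * H * Nf / Nd
Nf / Nd = 8 / 13 = 0.6154
q = 7.24e-05 * 7.3 * 0.6154
q = 0.0003252 m^3/s per m


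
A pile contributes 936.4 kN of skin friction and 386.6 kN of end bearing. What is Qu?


Result: 1323.0 kN

Derivation:
Using Qu = Qf + Qb
Qu = 936.4 + 386.6
Qu = 1323.0 kN


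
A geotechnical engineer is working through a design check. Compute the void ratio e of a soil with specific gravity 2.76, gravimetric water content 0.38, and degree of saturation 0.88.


Using the relation e = Gs * w / S
e = 2.76 * 0.38 / 0.88
e = 1.1918


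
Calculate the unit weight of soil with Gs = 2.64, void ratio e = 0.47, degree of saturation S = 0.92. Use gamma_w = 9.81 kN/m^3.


Result: 20.504 kN/m^3

Derivation:
Using gamma = gamma_w * (Gs + S*e) / (1 + e)
Numerator: Gs + S*e = 2.64 + 0.92*0.47 = 3.0724
Denominator: 1 + e = 1 + 0.47 = 1.47
gamma = 9.81 * 3.0724 / 1.47
gamma = 20.504 kN/m^3


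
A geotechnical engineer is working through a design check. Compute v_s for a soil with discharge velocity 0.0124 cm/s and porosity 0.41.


Result: 0.03024 cm/s

Derivation:
Using v_s = v_d / n
v_s = 0.0124 / 0.41
v_s = 0.03024 cm/s


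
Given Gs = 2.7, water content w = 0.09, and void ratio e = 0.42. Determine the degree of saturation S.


Using S = Gs * w / e
S = 2.7 * 0.09 / 0.42
S = 0.5786


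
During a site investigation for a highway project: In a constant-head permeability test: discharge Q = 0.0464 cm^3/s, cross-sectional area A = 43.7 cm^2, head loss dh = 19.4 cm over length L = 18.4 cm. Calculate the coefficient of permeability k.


Compute hydraulic gradient:
i = dh / L = 19.4 / 18.4 = 1.05435
Then apply Darcy's law:
k = Q / (A * i)
k = 0.0464 / (43.7 * 1.05435)
k = 0.0464 / 46.075
k = 0.001007 cm/s


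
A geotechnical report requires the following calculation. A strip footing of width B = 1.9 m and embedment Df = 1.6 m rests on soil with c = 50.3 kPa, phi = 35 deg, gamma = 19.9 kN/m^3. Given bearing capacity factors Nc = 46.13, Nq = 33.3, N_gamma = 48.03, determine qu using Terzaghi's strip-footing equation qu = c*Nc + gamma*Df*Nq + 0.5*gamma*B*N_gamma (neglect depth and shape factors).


Result: 4288.62 kPa

Derivation:
Compute qu = c*Nc + gamma*Df*Nq + 0.5*gamma*B*N_gamma
Term 1: 50.3 * 46.13 = 2320.339
Term 2: 19.9 * 1.6 * 33.3 = 1060.272
Term 3: 0.5 * 19.9 * 1.9 * 48.03 = 908.00715
qu = 2320.339 + 1060.272 + 908.00715
qu = 4288.62 kPa


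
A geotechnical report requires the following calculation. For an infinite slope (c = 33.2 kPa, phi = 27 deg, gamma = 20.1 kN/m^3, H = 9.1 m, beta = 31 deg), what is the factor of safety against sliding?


Using Fs = c / (gamma*H*sin(beta)*cos(beta)) + tan(phi)/tan(beta)
Cohesion contribution = 33.2 / (20.1*9.1*sin(31)*cos(31))
Cohesion contribution = 0.411146
Friction contribution = tan(27)/tan(31) = 0.847993
Fs = 0.411146 + 0.847993
Fs = 1.259


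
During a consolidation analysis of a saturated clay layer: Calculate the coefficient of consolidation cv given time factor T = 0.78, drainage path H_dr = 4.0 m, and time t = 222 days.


Result: 0.05622 m^2/day

Derivation:
Using cv = T * H_dr^2 / t
H_dr^2 = 4.0^2 = 16.0
cv = 0.78 * 16.0 / 222
cv = 0.05622 m^2/day


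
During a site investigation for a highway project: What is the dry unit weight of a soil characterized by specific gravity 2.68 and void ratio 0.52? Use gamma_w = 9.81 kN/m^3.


Result: 17.297 kN/m^3

Derivation:
Using gamma_d = Gs * gamma_w / (1 + e)
gamma_d = 2.68 * 9.81 / (1 + 0.52)
gamma_d = 2.68 * 9.81 / 1.52
gamma_d = 17.297 kN/m^3


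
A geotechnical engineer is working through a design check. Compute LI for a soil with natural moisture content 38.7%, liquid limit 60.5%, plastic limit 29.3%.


First compute the plasticity index:
PI = LL - PL = 60.5 - 29.3 = 31.2
Then compute the liquidity index:
LI = (w - PL) / PI
LI = (38.7 - 29.3) / 31.2
LI = 0.301


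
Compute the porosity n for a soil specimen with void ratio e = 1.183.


Using the relation n = e / (1 + e)
n = 1.183 / (1 + 1.183)
n = 1.183 / 2.183
n = 0.5419


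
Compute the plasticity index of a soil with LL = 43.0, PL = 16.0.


Result: 27.0

Derivation:
Using PI = LL - PL
PI = 43.0 - 16.0
PI = 27.0


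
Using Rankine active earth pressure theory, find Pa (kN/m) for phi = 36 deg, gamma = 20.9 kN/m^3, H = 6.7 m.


Compute active earth pressure coefficient:
Ka = tan^2(45 - phi/2) = tan^2(27.0) = 0.259616
Compute active force:
Pa = 0.5 * Ka * gamma * H^2
Pa = 0.5 * 0.259616 * 20.9 * 6.7^2
Pa = 121.79 kN/m


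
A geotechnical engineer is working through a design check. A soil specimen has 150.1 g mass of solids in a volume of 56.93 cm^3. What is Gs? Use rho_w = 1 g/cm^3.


Using Gs = m_s / (V_s * rho_w)
Since rho_w = 1 g/cm^3:
Gs = 150.1 / 56.93
Gs = 2.637


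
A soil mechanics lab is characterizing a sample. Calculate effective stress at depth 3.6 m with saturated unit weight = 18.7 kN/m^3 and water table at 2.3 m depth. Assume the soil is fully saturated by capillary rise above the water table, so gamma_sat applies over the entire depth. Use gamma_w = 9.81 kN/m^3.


Total stress = gamma_sat * depth
sigma = 18.7 * 3.6 = 67.32 kPa
Pore water pressure u = gamma_w * (depth - d_wt)
u = 9.81 * (3.6 - 2.3) = 12.753 kPa
Effective stress = sigma - u
sigma' = 67.32 - 12.753 = 54.57 kPa


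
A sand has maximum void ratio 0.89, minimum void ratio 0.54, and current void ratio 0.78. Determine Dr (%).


Using Dr = (e_max - e) / (e_max - e_min) * 100
e_max - e = 0.89 - 0.78 = 0.11
e_max - e_min = 0.89 - 0.54 = 0.35
Dr = 0.11 / 0.35 * 100
Dr = 31.43 %


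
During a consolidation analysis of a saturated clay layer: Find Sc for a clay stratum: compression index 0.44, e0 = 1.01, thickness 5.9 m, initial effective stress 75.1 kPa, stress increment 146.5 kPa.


Using Sc = Cc * H / (1 + e0) * log10((sigma0 + delta_sigma) / sigma0)
Stress ratio = (75.1 + 146.5) / 75.1 = 2.95073
log10(2.95073) = 0.46993
Cc * H / (1 + e0) = 0.44 * 5.9 / (1 + 1.01) = 1.29154
Sc = 1.29154 * 0.46993
Sc = 0.6069 m


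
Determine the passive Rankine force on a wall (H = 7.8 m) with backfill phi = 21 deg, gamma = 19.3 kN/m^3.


Compute passive earth pressure coefficient:
Kp = tan^2(45 + phi/2) = tan^2(55.5) = 2.117051
Compute passive force:
Pp = 0.5 * Kp * gamma * H^2
Pp = 0.5 * 2.117051 * 19.3 * 7.8^2
Pp = 1242.93 kN/m


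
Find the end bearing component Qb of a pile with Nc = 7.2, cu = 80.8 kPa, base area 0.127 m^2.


Using Qb = Nc * cu * Ab
Qb = 7.2 * 80.8 * 0.127
Qb = 73.88 kN


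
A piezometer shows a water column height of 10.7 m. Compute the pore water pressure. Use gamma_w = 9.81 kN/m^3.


Using u = gamma_w * h_w
u = 9.81 * 10.7
u = 104.97 kPa


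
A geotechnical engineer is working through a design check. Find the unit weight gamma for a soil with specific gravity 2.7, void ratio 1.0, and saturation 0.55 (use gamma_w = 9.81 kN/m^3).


Result: 15.941 kN/m^3

Derivation:
Using gamma = gamma_w * (Gs + S*e) / (1 + e)
Numerator: Gs + S*e = 2.7 + 0.55*1.0 = 3.25
Denominator: 1 + e = 1 + 1.0 = 2.0
gamma = 9.81 * 3.25 / 2.0
gamma = 15.941 kN/m^3


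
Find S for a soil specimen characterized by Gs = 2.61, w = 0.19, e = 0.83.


Using S = Gs * w / e
S = 2.61 * 0.19 / 0.83
S = 0.5975


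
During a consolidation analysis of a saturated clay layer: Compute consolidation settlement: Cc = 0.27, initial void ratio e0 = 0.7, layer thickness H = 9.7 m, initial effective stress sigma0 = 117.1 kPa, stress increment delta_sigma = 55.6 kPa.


Using Sc = Cc * H / (1 + e0) * log10((sigma0 + delta_sigma) / sigma0)
Stress ratio = (117.1 + 55.6) / 117.1 = 1.47481
log10(1.47481) = 0.168735
Cc * H / (1 + e0) = 0.27 * 9.7 / (1 + 0.7) = 1.54059
Sc = 1.54059 * 0.168735
Sc = 0.26 m


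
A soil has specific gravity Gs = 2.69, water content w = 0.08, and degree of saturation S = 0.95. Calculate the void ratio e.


Result: 0.2265

Derivation:
Using the relation e = Gs * w / S
e = 2.69 * 0.08 / 0.95
e = 0.2265


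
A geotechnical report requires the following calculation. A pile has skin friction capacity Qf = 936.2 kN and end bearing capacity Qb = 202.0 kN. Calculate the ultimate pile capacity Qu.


Using Qu = Qf + Qb
Qu = 936.2 + 202.0
Qu = 1138.2 kN


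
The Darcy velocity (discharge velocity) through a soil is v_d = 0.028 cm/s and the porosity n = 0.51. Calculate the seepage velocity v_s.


Using v_s = v_d / n
v_s = 0.028 / 0.51
v_s = 0.0549 cm/s


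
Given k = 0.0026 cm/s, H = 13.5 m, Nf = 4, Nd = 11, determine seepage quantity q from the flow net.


Convert k to m/s for unit consistency with H:
k = 0.0026 cm/s = 0.0026 / 100 m/s = 2.6e-05 m/s
Using q = k * H * Nf / Nd
Nf / Nd = 4 / 11 = 0.3636
q = 2.6e-05 * 13.5 * 0.3636
q = 0.0001276 m^3/s per m


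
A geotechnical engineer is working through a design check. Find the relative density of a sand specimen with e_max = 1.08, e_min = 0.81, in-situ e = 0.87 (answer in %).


Using Dr = (e_max - e) / (e_max - e_min) * 100
e_max - e = 1.08 - 0.87 = 0.21
e_max - e_min = 1.08 - 0.81 = 0.27
Dr = 0.21 / 0.27 * 100
Dr = 77.78 %


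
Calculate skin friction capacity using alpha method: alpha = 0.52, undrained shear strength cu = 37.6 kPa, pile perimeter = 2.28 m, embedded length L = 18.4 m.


Using Qs = alpha * cu * perimeter * L
Qs = 0.52 * 37.6 * 2.28 * 18.4
Qs = 820.25 kN


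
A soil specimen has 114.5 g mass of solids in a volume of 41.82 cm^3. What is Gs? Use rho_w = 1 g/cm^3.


Result: 2.738

Derivation:
Using Gs = m_s / (V_s * rho_w)
Since rho_w = 1 g/cm^3:
Gs = 114.5 / 41.82
Gs = 2.738


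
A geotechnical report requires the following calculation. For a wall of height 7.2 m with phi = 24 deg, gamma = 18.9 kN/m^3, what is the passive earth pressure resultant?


Compute passive earth pressure coefficient:
Kp = tan^2(45 + phi/2) = tan^2(57.0) = 2.371184
Compute passive force:
Pp = 0.5 * Kp * gamma * H^2
Pp = 0.5 * 2.371184 * 18.9 * 7.2^2
Pp = 1161.61 kN/m


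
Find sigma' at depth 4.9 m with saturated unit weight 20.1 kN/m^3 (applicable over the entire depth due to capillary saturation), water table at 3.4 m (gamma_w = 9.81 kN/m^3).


Total stress = gamma_sat * depth
sigma = 20.1 * 4.9 = 98.49 kPa
Pore water pressure u = gamma_w * (depth - d_wt)
u = 9.81 * (4.9 - 3.4) = 14.715 kPa
Effective stress = sigma - u
sigma' = 98.49 - 14.715 = 83.78 kPa


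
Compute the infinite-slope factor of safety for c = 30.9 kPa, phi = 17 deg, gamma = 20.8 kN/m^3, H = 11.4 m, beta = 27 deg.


Result: 0.922

Derivation:
Using Fs = c / (gamma*H*sin(beta)*cos(beta)) + tan(phi)/tan(beta)
Cohesion contribution = 30.9 / (20.8*11.4*sin(27)*cos(27))
Cohesion contribution = 0.322153
Friction contribution = tan(17)/tan(27) = 0.60003
Fs = 0.322153 + 0.60003
Fs = 0.922


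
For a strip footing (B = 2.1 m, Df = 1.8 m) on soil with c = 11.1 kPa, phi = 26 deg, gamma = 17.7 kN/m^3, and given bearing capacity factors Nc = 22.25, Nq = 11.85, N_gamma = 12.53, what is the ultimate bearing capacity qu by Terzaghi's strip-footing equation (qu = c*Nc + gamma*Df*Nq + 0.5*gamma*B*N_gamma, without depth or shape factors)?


Compute qu = c*Nc + gamma*Df*Nq + 0.5*gamma*B*N_gamma
Term 1: 11.1 * 22.25 = 246.975
Term 2: 17.7 * 1.8 * 11.85 = 377.541
Term 3: 0.5 * 17.7 * 2.1 * 12.53 = 232.87005
qu = 246.975 + 377.541 + 232.87005
qu = 857.39 kPa


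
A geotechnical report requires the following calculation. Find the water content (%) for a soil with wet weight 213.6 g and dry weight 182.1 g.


Result: 17.3 %

Derivation:
Using w = (m_wet - m_dry) / m_dry * 100
m_wet - m_dry = 213.6 - 182.1 = 31.5 g
w = 31.5 / 182.1 * 100
w = 17.3 %


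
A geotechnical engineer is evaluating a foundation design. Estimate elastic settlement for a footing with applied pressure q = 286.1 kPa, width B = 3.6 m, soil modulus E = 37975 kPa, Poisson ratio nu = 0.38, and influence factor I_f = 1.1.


Using Se = q * B * (1 - nu^2) * I_f / E
1 - nu^2 = 1 - 0.38^2 = 0.8556
Se = 286.1 * 3.6 * 0.8556 * 1.1 / 37975
Se = 0.025526 m
Convert to mm: Se = 0.025526 * 1000 = 25.526 mm


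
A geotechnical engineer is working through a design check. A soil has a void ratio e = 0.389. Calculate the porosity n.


Result: 0.2801

Derivation:
Using the relation n = e / (1 + e)
n = 0.389 / (1 + 0.389)
n = 0.389 / 1.389
n = 0.2801


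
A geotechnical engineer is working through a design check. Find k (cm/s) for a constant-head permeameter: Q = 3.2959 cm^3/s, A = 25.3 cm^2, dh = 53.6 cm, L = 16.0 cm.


Compute hydraulic gradient:
i = dh / L = 53.6 / 16.0 = 3.35
Then apply Darcy's law:
k = Q / (A * i)
k = 3.2959 / (25.3 * 3.35)
k = 3.2959 / 84.755
k = 0.038887 cm/s


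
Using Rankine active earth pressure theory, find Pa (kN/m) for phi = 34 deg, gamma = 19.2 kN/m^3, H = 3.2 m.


Compute active earth pressure coefficient:
Ka = tan^2(45 - phi/2) = tan^2(28.0) = 0.282715
Compute active force:
Pa = 0.5 * Ka * gamma * H^2
Pa = 0.5 * 0.282715 * 19.2 * 3.2^2
Pa = 27.79 kN/m


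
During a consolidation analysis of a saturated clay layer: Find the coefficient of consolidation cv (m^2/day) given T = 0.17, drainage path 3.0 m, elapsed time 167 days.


Using cv = T * H_dr^2 / t
H_dr^2 = 3.0^2 = 9.0
cv = 0.17 * 9.0 / 167
cv = 0.00916 m^2/day


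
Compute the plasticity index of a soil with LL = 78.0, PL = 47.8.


Using PI = LL - PL
PI = 78.0 - 47.8
PI = 30.2


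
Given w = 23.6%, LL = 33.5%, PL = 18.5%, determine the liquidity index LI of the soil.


Result: 0.34

Derivation:
First compute the plasticity index:
PI = LL - PL = 33.5 - 18.5 = 15.0
Then compute the liquidity index:
LI = (w - PL) / PI
LI = (23.6 - 18.5) / 15.0
LI = 0.34


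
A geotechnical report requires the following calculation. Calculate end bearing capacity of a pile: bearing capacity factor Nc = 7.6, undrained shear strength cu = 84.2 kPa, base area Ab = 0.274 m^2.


Using Qb = Nc * cu * Ab
Qb = 7.6 * 84.2 * 0.274
Qb = 175.34 kN


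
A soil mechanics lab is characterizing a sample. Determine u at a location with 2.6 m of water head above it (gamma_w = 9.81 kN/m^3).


Using u = gamma_w * h_w
u = 9.81 * 2.6
u = 25.51 kPa


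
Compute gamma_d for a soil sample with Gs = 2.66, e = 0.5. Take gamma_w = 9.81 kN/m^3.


Using gamma_d = Gs * gamma_w / (1 + e)
gamma_d = 2.66 * 9.81 / (1 + 0.5)
gamma_d = 2.66 * 9.81 / 1.5
gamma_d = 17.396 kN/m^3


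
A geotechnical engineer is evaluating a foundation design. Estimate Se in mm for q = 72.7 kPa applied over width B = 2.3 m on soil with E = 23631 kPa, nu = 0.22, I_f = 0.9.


Using Se = q * B * (1 - nu^2) * I_f / E
1 - nu^2 = 1 - 0.22^2 = 0.9516
Se = 72.7 * 2.3 * 0.9516 * 0.9 / 23631
Se = 0.006060 m
Convert to mm: Se = 0.006060 * 1000 = 6.06 mm


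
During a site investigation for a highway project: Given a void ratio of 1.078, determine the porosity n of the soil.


Using the relation n = e / (1 + e)
n = 1.078 / (1 + 1.078)
n = 1.078 / 2.078
n = 0.5188


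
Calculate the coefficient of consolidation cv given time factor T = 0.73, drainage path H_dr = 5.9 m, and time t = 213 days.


Result: 0.1193 m^2/day

Derivation:
Using cv = T * H_dr^2 / t
H_dr^2 = 5.9^2 = 34.81
cv = 0.73 * 34.81 / 213
cv = 0.1193 m^2/day


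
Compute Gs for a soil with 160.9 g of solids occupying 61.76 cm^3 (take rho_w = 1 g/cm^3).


Using Gs = m_s / (V_s * rho_w)
Since rho_w = 1 g/cm^3:
Gs = 160.9 / 61.76
Gs = 2.605


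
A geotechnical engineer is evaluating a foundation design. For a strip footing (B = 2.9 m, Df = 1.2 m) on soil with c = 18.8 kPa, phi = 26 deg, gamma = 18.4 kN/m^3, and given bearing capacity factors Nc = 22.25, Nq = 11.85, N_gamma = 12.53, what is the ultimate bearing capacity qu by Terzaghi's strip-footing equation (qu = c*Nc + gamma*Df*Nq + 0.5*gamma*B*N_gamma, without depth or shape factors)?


Compute qu = c*Nc + gamma*Df*Nq + 0.5*gamma*B*N_gamma
Term 1: 18.8 * 22.25 = 418.3
Term 2: 18.4 * 1.2 * 11.85 = 261.648
Term 3: 0.5 * 18.4 * 2.9 * 12.53 = 334.3004
qu = 418.3 + 261.648 + 334.3004
qu = 1014.25 kPa
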